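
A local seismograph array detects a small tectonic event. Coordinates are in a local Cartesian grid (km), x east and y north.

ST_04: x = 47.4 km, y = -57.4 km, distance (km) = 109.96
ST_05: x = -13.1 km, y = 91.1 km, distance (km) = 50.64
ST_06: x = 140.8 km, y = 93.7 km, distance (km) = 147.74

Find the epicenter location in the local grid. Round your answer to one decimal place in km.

x ≈ 2.1 km, y ≈ 42.8 km

Circle about each station: (x − 47.4)² + (y + 57.4)² = 109.96²; (x + 13.1)² + (y − 91.1)² = 50.64²; (x − 140.8)² + (y − 93.7)² = 147.74².
Subtracting the ST_04 equation from the ST_05 and ST_06 equations removes the quadratic terms:
-121.0 x + 297.0 y = 12456.09
186.8 x + 302.2 y = 13326.90
Solving the 2×2 system: x ≈ 2.1, y ≈ 42.8 km.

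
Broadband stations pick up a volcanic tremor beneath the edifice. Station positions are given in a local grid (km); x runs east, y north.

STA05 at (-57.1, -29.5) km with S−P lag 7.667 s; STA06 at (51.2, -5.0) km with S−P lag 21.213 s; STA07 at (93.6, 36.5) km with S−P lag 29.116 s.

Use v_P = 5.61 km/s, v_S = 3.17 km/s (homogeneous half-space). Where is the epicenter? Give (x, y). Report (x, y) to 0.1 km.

(-85.2, -77.8)

Distance from S−P lag: d = Δt · v_P v_S / (v_P − v_S) = Δt · (5.61·3.17)/(5.61−3.17) ≈ 7.2884·Δt.
So d_STA05 = 55.88, d_STA06 = 154.61, d_STA07 = 212.21 km.
Circle about each station: (x + 57.1)² + (y + 29.5)² = 55.88²; (x − 51.2)² + (y + 5.0)² = 154.61²; (x − 93.6)² + (y − 36.5)² = 212.21².
Subtracting the STA05 equation from the STA06 and STA07 equations removes the quadratic terms:
216.6 x + 49.0 y = -22265.90
301.4 x + 132.0 y = -35947.96
Solving the 2×2 system: x ≈ -85.2, y ≈ -77.8 km.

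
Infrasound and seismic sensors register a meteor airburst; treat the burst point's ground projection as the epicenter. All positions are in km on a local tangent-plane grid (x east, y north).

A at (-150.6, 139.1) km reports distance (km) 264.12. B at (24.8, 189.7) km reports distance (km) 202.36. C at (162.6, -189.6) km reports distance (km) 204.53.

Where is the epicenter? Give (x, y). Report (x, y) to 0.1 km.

(68.9, -7.8)

Circle about each station: (x + 150.6)² + (y − 139.1)² = 264.12²; (x − 24.8)² + (y − 189.7)² = 202.36²; (x − 162.6)² + (y + 189.6)² = 204.53².
Subtracting the A equation from the B and C equations removes the quadratic terms:
350.8 x + 101.2 y = 23381.76
626.4 x − 657.4 y = 48284.60
Solving the 2×2 system: x ≈ 68.9, y ≈ -7.8 km.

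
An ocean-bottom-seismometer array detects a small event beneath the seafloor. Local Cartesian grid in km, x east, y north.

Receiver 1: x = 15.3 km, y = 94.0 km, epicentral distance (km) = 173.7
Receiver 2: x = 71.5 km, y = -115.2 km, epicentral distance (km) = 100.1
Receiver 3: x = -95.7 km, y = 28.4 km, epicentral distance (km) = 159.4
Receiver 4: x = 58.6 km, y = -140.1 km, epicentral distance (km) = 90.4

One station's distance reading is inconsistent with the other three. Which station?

Receiver 1

Solve using three stations at a time. Using Receiver 2, Receiver 3, Receiver 4 (subtract circle equations pairwise → linear system) gives (x, y) ≈ (-28.6, -116.2).
Distances from that point to each station vs reported:
  Receiver 1: calculated 214.8 vs reported 173.7 → residual 41.1 km
  Receiver 2: calculated 100.1 vs reported 100.1 → residual 0.0 km
  Receiver 3: calculated 159.4 vs reported 159.4 → residual 0.0 km
  Receiver 4: calculated 90.4 vs reported 90.4 → residual 0.0 km
Receiver 2, Receiver 3, Receiver 4 are mutually consistent (residuals ≈ 0); Receiver 1 is off by 41.1 km.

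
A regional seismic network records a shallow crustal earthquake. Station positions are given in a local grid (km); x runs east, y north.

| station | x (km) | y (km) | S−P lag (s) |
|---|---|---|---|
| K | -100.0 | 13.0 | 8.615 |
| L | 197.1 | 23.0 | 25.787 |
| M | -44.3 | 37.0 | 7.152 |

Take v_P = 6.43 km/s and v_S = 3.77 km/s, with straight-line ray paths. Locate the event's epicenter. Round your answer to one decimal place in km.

(-32.5, -27.1)

Distance from S−P lag: d = Δt · v_P v_S / (v_P − v_S) = Δt · (6.43·3.77)/(6.43−3.77) ≈ 9.1132·Δt.
So d_K = 78.51, d_L = 235.00, d_M = 65.18 km.
Circle about each station: (x + 100.0)² + (y − 13.0)² = 78.51²; (x − 197.1)² + (y − 23.0)² = 235.00²; (x + 44.3)² + (y − 37.0)² = 65.18².
Subtracting pairs of circle equations eliminates x²+y² and gives linear equations (the radical axes):
594.2 x + 20.0 y = -19852.77
111.4 x + 48.0 y = -4922.12
Solving the 2×2 system: x ≈ -32.5, y ≈ -27.1 km.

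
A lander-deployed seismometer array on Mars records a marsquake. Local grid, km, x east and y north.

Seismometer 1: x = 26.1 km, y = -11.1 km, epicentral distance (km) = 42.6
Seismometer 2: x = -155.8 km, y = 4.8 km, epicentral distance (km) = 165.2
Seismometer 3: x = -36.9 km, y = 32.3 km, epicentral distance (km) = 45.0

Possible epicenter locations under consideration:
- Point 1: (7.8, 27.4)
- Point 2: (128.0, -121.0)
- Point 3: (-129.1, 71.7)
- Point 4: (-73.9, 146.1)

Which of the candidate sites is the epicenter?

For each candidate, compare |candidate − station| to the reported distance:
Point 1: residuals Seismometer 1 0.0, Seismometer 2 0.0, Seismometer 3 0.0 → max 0.0 km
Point 2: residuals Seismometer 1 107.3, Seismometer 2 145.2, Seismometer 3 180.2 → max 180.2 km
Point 3: residuals Seismometer 1 133.3, Seismometer 2 93.2, Seismometer 3 55.3 → max 133.3 km
Point 4: residuals Seismometer 1 143.7, Seismometer 2 1.9, Seismometer 3 74.7 → max 143.7 km
Only Point 1 has all residuals ≈ 0.

Point 1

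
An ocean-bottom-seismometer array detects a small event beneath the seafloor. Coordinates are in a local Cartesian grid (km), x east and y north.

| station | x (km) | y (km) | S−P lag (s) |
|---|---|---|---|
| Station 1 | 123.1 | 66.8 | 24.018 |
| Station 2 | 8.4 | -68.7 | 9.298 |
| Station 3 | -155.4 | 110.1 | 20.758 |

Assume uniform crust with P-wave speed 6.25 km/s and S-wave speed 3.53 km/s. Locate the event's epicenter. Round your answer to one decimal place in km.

(-50.5, -21.6)

Distance from S−P lag: d = Δt · v_P v_S / (v_P − v_S) = Δt · (6.25·3.53)/(6.25−3.53) ≈ 8.1112·Δt.
So d_Station 1 = 194.82, d_Station 2 = 75.42, d_Station 3 = 168.37 km.
Circle about each station: (x − 123.1)² + (y − 66.8)² = 194.82²; (x − 8.4)² + (y + 68.7)² = 75.42²; (x + 155.4)² + (y − 110.1)² = 168.37².
Subtracting pairs of circle equations eliminates x²+y² and gives linear equations (the radical axes):
-229.4 x − 271.0 y = 17441.06
-557.0 x + 86.6 y = 26261.70
Solving the 2×2 system: x ≈ -50.5, y ≈ -21.6 km.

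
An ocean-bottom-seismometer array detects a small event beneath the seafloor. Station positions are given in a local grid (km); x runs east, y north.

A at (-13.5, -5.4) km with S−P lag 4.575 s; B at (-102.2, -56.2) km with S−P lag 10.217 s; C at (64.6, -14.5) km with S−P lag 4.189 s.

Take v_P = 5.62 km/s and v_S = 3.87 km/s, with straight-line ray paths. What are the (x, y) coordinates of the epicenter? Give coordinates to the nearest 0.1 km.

Distance from S−P lag: d = Δt · v_P v_S / (v_P − v_S) = Δt · (5.62·3.87)/(5.62−3.87) ≈ 12.4282·Δt.
So d_A = 56.86, d_B = 126.98, d_C = 52.06 km.
Circle about each station: (x + 13.5)² + (y + 5.4)² = 56.86²; (x + 102.2)² + (y + 56.2)² = 126.98²; (x − 64.6)² + (y + 14.5)² = 52.06².
Subtracting pairs of circle equations eliminates x²+y² and gives linear equations (the radical axes):
-177.4 x − 101.6 y = 501.01
156.2 x − 18.2 y = 4694.82
Solving the 2×2 system: x ≈ 24.5, y ≈ -47.7 km.

(24.5, -47.7)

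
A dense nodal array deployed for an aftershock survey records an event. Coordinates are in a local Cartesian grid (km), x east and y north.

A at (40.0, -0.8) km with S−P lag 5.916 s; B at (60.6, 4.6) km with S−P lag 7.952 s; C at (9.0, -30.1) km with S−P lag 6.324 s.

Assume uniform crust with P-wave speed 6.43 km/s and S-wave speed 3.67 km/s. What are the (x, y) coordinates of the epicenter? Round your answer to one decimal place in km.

Distance from S−P lag: d = Δt · v_P v_S / (v_P − v_S) = Δt · (6.43·3.67)/(6.43−3.67) ≈ 8.5500·Δt.
So d_A = 50.58, d_B = 67.99, d_C = 54.07 km.
Circle about each station: (x − 40.0)² + (y + 0.8)² = 50.58²; (x − 60.6)² + (y − 4.6)² = 67.99²; (x − 9.0)² + (y + 30.1)² = 54.07².
Subtracting the A equation from the B and C equations removes the quadratic terms:
41.2 x + 10.8 y = 28.58
-62.0 x − 58.6 y = -978.86
Solving the 2×2 system: x ≈ -5.1, y ≈ 22.1 km.

-5.1 km east, 22.1 km north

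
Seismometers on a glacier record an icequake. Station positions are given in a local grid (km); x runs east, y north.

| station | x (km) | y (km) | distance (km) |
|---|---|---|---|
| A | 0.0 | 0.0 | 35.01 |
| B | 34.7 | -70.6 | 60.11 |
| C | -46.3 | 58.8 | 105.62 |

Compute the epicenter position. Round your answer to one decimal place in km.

33.4 km east, -10.5 km north

Circle about each station: x² + y² = 35.01²; (x − 34.7)² + (y + 70.6)² = 60.11²; (x + 46.3)² + (y − 58.8)² = 105.62².
Subtracting the A equation from the B and C equations removes the quadratic terms:
69.4 x − 141.2 y = 3800.94
-92.6 x + 117.6 y = -4328.75
Solving the 2×2 system: x ≈ 33.4, y ≈ -10.5 km.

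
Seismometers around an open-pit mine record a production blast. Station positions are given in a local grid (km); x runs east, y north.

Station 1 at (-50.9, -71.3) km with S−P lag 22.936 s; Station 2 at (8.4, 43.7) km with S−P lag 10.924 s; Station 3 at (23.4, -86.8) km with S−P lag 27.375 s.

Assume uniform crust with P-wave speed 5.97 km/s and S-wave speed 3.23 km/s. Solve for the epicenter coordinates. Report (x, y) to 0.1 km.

-52.9 km east, 90.1 km north

Distance from S−P lag: d = Δt · v_P v_S / (v_P − v_S) = Δt · (5.97·3.23)/(5.97−3.23) ≈ 7.0376·Δt.
So d_Station 1 = 161.42, d_Station 2 = 76.88, d_Station 3 = 192.66 km.
Circle about each station: (x + 50.9)² + (y + 71.3)² = 161.42²; (x − 8.4)² + (y − 43.7)² = 76.88²; (x − 23.4)² + (y + 86.8)² = 192.66².
Subtracting the Station 1 equation from the Station 2 and Station 3 equations removes the quadratic terms:
118.6 x + 230.0 y = 14451.63
148.6 x − 31.0 y = -10654.16
Solving the 2×2 system: x ≈ -52.9, y ≈ 90.1 km.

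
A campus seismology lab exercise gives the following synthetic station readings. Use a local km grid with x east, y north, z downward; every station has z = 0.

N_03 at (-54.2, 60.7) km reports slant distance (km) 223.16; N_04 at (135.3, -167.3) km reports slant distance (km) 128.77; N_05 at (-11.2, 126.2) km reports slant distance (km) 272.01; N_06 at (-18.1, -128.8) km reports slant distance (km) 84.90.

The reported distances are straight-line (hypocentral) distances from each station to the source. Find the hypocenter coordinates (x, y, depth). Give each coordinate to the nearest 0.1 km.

x ≈ 31.7 km, y ≈ -133.5 km, depth ≈ 68.6 km

Each station gives a sphere (x−x_i)² + (y−y_i)² + z² = d_i² (stations at z=0).
Subtracting the N_03 sphere from N_04 and N_05: z² cancels, leaving linear equations in x and y:
379.0 x − 456.0 y = 72891.92
86.0 x + 131.0 y = -14759.30
Solving: x ≈ 31.718, y ≈ -133.489 km (keep extra digits for the depth step; rounded: 31.7, -133.5).
Then from the N_03 sphere: z² = 223.16² − (x + 54.2)² − (y − 60.7)² with x = 31.718, y = -133.489, so z ≈ 68.623 ≈ 68.6 km.
Check against N_06 (with the unrounded solution): distance 84.93 ≈ 84.90 km. ✓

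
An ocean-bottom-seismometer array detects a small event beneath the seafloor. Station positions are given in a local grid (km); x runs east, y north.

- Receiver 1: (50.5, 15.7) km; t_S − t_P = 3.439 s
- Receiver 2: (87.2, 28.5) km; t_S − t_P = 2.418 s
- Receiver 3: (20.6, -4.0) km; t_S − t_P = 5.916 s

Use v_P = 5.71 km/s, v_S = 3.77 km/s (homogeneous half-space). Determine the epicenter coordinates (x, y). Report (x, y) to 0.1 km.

Distance from S−P lag: d = Δt · v_P v_S / (v_P − v_S) = Δt · (5.71·3.77)/(5.71−3.77) ≈ 11.0962·Δt.
So d_Receiver 1 = 38.16, d_Receiver 2 = 26.83, d_Receiver 3 = 65.65 km.
Circle about each station: (x − 50.5)² + (y − 15.7)² = 38.16²; (x − 87.2)² + (y − 28.5)² = 26.83²; (x − 20.6)² + (y + 4.0)² = 65.65².
Subtracting pairs of circle equations eliminates x²+y² and gives linear equations (the radical axes):
73.4 x + 25.6 y = 6355.69
-59.8 x − 39.4 y = -5210.12
Solving the 2×2 system: x ≈ 86.0, y ≈ 1.7 km.
Check against Receiver 1 (with the unrounded x, y): √((x − 50.5)²+(y − 15.7)²) = 38.14 ≈ 38.16 km. ✓

86.0 km east, 1.7 km north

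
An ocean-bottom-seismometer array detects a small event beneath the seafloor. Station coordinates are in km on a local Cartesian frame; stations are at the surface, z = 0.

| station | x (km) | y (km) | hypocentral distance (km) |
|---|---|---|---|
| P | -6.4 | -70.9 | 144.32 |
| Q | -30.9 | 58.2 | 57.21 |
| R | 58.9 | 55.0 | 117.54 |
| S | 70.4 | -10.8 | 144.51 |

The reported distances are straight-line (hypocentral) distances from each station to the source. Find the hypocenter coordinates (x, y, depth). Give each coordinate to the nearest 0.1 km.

Each station gives a sphere (x−x_i)² + (y−y_i)² + z² = d_i² (stations at z=0).
Subtracting the P sphere from Q and R: z² cancels, leaving linear equations in x and y:
-49.0 x + 258.2 y = 16829.56
130.6 x + 251.8 y = 8439.05
Solving: x ≈ -44.697, y ≈ 56.698 km (keep extra digits for the depth step; rounded: -44.7, 56.7).
Then from the P sphere: z² = 144.32² − (x + 6.4)² − (y + 70.9)² with x = -44.697, y = 56.698, so z ≈ 55.501 ≈ 55.5 km.

(-44.7, 56.7, 55.5)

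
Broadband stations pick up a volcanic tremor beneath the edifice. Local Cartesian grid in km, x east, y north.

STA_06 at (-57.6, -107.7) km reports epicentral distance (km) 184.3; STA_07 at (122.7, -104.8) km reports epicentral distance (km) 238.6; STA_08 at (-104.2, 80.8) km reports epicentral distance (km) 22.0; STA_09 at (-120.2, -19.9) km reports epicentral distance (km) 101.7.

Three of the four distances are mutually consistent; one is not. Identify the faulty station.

Solve using three stations at a time. Using STA_06, STA_08, STA_09 (subtract circle equations pairwise → linear system) gives (x, y) ≈ (-83.2, 74.8).
Distances from that point to each station vs reported:
  STA_06: calculated 184.3 vs reported 184.3 → residual 0.0 km
  STA_07: calculated 273.2 vs reported 238.6 → residual 34.6 km
  STA_08: calculated 21.8 vs reported 22.0 → residual 0.2 km
  STA_09: calculated 101.7 vs reported 101.7 → residual 0.0 km
STA_06, STA_08, STA_09 are mutually consistent (residuals ≈ 0); STA_07 is off by 34.6 km.

STA_07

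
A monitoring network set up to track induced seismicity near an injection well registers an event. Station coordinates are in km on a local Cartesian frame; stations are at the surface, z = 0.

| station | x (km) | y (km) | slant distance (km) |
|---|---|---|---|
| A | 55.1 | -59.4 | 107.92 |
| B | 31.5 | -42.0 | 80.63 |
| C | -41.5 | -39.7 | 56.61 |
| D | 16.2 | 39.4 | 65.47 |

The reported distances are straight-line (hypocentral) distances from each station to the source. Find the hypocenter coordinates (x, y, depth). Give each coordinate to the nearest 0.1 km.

(-26.2, 2.9, 34.0)

Each station gives a sphere (x−x_i)² + (y−y_i)² + z² = d_i² (stations at z=0).
Subtracting the A sphere from B and C: z² cancels, leaving linear equations in x and y:
-47.2 x + 34.8 y = 1337.41
-193.2 x + 39.4 y = 5176.00
Solving: x ≈ -26.201, y ≈ 2.895 km (keep extra digits for the depth step; rounded: -26.2, 2.9).
Then from the A sphere: z² = 107.92² − (x − 55.1)² − (y + 59.4)² with x = -26.201, y = 2.895, so z ≈ 34.003 ≈ 34.0 km.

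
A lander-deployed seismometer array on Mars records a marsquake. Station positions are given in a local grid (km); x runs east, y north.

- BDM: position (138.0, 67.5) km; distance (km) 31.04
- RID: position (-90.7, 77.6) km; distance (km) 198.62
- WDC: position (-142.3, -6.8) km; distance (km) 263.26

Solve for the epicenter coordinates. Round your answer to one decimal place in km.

(107.9, 75.1)

Circle about each station: (x − 138.0)² + (y − 67.5)² = 31.04²; (x + 90.7)² + (y − 77.6)² = 198.62²; (x + 142.3)² + (y + 6.8)² = 263.26².
Subtracting the BDM equation from the RID and WDC equations removes the quadratic terms:
-457.4 x + 20.2 y = -47838.42
-560.6 x − 148.6 y = -71647.07
Solving the 2×2 system: x ≈ 107.9, y ≈ 75.1 km.
Check against BDM (with the unrounded x, y): √((x − 138.0)²+(y − 67.5)²) = 31.04 ≈ 31.04 km. ✓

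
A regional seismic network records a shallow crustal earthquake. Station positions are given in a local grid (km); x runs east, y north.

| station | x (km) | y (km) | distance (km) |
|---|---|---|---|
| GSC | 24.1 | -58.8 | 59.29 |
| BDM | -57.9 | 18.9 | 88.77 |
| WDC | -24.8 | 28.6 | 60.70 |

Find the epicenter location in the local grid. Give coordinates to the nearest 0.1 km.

Circle about each station: (x − 24.1)² + (y + 58.8)² = 59.29²; (x + 57.9)² + (y − 18.9)² = 88.77²; (x + 24.8)² + (y − 28.6)² = 60.70².
Subtracting the GSC equation from the BDM and WDC equations removes the quadratic terms:
-164.0 x + 155.4 y = -4693.44
-97.8 x + 174.8 y = -2774.44
Solving the 2×2 system: x ≈ 28.9, y ≈ 0.3 km.
Check against GSC (with the unrounded x, y): √((x − 24.1)²+(y + 58.8)²) = 59.29 ≈ 59.29 km. ✓

28.9 km east, 0.3 km north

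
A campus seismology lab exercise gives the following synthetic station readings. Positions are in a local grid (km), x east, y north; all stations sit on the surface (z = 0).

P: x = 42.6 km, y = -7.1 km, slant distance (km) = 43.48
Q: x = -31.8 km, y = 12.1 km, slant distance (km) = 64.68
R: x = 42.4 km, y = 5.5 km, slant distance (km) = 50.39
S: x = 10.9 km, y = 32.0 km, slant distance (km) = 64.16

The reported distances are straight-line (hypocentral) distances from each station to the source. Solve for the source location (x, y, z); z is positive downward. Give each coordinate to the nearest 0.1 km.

(13.2, -27.0, 25.1)

Each station gives a sphere (x−x_i)² + (y−y_i)² + z² = d_i² (stations at z=0).
Subtracting the P sphere from Q and R: z² cancels, leaving linear equations in x and y:
-148.8 x + 38.4 y = -3000.51
-0.4 x + 25.2 y = -685.80
Solving: x ≈ 13.196, y ≈ -27.005 km (keep extra digits for the depth step; rounded: 13.2, -27.0).
Then from the P sphere: z² = 43.48² − (x − 42.6)² − (y + 7.1)² with x = 13.196, y = -27.005, so z ≈ 25.094 ≈ 25.1 km.
Check against S (with the unrounded solution): distance 64.16 ≈ 64.16 km. ✓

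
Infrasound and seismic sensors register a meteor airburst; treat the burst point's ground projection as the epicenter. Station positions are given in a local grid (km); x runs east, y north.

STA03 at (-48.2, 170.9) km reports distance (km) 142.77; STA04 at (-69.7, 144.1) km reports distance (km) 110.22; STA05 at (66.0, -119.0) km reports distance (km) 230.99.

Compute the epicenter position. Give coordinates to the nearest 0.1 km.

(-102.6, 38.9)

Circle about each station: (x + 48.2)² + (y − 170.9)² = 142.77²; (x + 69.7)² + (y − 144.1)² = 110.22²; (x − 66.0)² + (y + 119.0)² = 230.99².
Subtracting the STA03 equation from the STA04 and STA05 equations removes the quadratic terms:
-43.0 x − 53.6 y = 2327.67
228.4 x − 579.8 y = -45986.16
Solving the 2×2 system: x ≈ -102.6, y ≈ 38.9 km.
Check against STA03 (with the unrounded x, y): √((x + 48.2)²+(y − 170.9)²) = 142.78 ≈ 142.77 km. ✓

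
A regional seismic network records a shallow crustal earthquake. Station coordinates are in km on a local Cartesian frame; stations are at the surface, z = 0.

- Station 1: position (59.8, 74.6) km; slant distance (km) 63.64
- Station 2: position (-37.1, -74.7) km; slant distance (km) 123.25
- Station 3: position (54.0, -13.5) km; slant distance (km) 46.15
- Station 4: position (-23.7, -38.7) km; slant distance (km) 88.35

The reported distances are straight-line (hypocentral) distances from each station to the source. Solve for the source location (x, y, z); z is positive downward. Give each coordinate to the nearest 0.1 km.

Each station gives a sphere (x−x_i)² + (y−y_i)² + z² = d_i² (stations at z=0).
Subtracting the Station 1 sphere from Station 2 and Station 3: z² cancels, leaving linear equations in x and y:
-193.8 x − 298.6 y = -13325.21
-11.6 x − 176.2 y = -4122.72
Solving: x ≈ 36.399, y ≈ 21.002 km (keep extra digits for the depth step; rounded: 36.4, 21.0).
Then from the Station 1 sphere: z² = 63.64² − (x − 59.8)² − (y − 74.6)² with x = 36.399, y = 21.002, so z ≈ 25.094 ≈ 25.1 km.
Check against Station 4 (with the unrounded solution): distance 88.35 ≈ 88.35 km. ✓

(36.4, 21.0, 25.1)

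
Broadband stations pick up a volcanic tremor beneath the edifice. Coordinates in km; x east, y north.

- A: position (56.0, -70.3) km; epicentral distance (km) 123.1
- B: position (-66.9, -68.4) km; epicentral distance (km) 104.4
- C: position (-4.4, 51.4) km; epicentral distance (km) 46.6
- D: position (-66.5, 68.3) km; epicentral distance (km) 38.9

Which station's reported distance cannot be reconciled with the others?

A

Solve using three stations at a time. Using B, C, D (subtract circle equations pairwise → linear system) gives (x, y) ≈ (-47.7, 34.2).
Distances from that point to each station vs reported:
  A: calculated 147.3 vs reported 123.1 → residual 24.2 km
  B: calculated 104.4 vs reported 104.4 → residual 0.0 km
  C: calculated 46.6 vs reported 46.6 → residual 0.0 km
  D: calculated 38.9 vs reported 38.9 → residual 0.0 km
B, C, D are mutually consistent (residuals ≈ 0); A is off by 24.2 km.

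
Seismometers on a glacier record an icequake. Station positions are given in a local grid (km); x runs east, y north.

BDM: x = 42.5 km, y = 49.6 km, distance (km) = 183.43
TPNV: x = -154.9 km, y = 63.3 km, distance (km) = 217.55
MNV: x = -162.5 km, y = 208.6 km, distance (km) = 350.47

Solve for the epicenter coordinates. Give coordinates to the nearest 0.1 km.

Circle about each station: (x − 42.5)² + (y − 49.6)² = 183.43²; (x + 154.9)² + (y − 63.3)² = 217.55²; (x + 162.5)² + (y − 208.6)² = 350.47².
Subtracting the BDM equation from the TPNV and MNV equations removes the quadratic terms:
-394.8 x + 27.4 y = 10053.05
-410.0 x + 318.0 y = -23528.86
Solving the 2×2 system: x ≈ -33.6, y ≈ -117.3 km.
Check against BDM (with the unrounded x, y): √((x − 42.5)²+(y − 49.6)²) = 183.45 ≈ 183.43 km. ✓

(-33.6, -117.3)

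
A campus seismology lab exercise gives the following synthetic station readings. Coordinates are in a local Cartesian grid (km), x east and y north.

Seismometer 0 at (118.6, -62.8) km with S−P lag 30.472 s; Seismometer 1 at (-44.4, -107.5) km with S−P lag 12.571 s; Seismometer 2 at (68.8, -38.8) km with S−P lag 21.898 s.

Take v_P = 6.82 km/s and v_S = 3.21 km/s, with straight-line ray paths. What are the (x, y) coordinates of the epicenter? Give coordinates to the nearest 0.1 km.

x ≈ -63.9 km, y ≈ -33.8 km

Distance from S−P lag: d = Δt · v_P v_S / (v_P − v_S) = Δt · (6.82·3.21)/(6.82−3.21) ≈ 6.0643·Δt.
So d_Seismometer 0 = 184.79, d_Seismometer 1 = 76.23, d_Seismometer 2 = 132.80 km.
Circle about each station: (x − 118.6)² + (y + 62.8)² = 184.79²; (x + 44.4)² + (y + 107.5)² = 76.23²; (x − 68.8)² + (y + 38.8)² = 132.80².
Subtracting the Seismometer 0 equation from the Seismometer 1 and Seismometer 2 equations removes the quadratic terms:
-326.0 x − 89.4 y = 23854.14
-99.6 x + 48.0 y = 4740.58
Solving the 2×2 system: x ≈ -63.9, y ≈ -33.8 km.
Check against Seismometer 0 (with the unrounded x, y): √((x − 118.6)²+(y + 62.8)²) = 184.78 ≈ 184.79 km. ✓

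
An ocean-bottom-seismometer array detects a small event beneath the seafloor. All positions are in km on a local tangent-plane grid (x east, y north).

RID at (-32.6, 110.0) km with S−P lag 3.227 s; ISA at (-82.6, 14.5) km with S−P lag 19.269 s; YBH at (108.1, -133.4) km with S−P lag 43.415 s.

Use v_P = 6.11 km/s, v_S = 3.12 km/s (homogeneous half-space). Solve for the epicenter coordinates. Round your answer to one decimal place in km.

Distance from S−P lag: d = Δt · v_P v_S / (v_P − v_S) = Δt · (6.11·3.12)/(6.11−3.12) ≈ 6.3757·Δt.
So d_RID = 20.57, d_ISA = 122.85, d_YBH = 276.80 km.
Circle about each station: (x + 32.6)² + (y − 110.0)² = 20.57²; (x + 82.6)² + (y − 14.5)² = 122.85²; (x − 108.1)² + (y + 133.4)² = 276.80².
Subtracting the RID equation from the ISA and YBH equations removes the quadratic terms:
-100.0 x − 191.0 y = -20798.75
281.4 x − 486.8 y = -59876.71
Solving the 2×2 system: x ≈ -12.8, y ≈ 115.6 km.

(-12.8, 115.6)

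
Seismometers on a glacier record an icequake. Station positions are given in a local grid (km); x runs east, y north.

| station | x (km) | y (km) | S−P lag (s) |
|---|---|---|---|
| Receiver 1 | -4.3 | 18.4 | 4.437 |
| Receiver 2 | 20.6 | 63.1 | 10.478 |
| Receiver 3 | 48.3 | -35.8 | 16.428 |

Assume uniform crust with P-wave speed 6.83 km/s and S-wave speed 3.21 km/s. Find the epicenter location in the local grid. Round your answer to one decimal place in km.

x ≈ -30.3 km, y ≈ 25.2 km

Distance from S−P lag: d = Δt · v_P v_S / (v_P − v_S) = Δt · (6.83·3.21)/(6.83−3.21) ≈ 6.0564·Δt.
So d_Receiver 1 = 26.87, d_Receiver 2 = 63.46, d_Receiver 3 = 99.50 km.
Circle about each station: (x + 4.3)² + (y − 18.4)² = 26.87²; (x − 20.6)² + (y − 63.1)² = 63.46²; (x − 48.3)² + (y + 35.8)² = 99.50².
Subtracting the Receiver 1 equation from the Receiver 2 and Receiver 3 equations removes the quadratic terms:
49.8 x + 89.4 y = 743.75
105.2 x − 108.4 y = -5920.77
Solving the 2×2 system: x ≈ -30.3, y ≈ 25.2 km.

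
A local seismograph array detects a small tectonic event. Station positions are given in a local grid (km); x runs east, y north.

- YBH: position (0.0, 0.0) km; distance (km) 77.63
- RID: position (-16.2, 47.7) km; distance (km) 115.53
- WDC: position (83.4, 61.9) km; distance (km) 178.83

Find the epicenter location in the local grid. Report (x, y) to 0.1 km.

(-42.9, -64.7)

Circle about each station: x² + y² = 77.63²; (x + 16.2)² + (y − 47.7)² = 115.53²; (x − 83.4)² + (y − 61.9)² = 178.83².
Subtracting pairs of circle equations eliminates x²+y² and gives linear equations (the radical axes):
-32.4 x + 95.4 y = -4783.03
166.8 x + 123.8 y = -15166.58
Solving the 2×2 system: x ≈ -42.9, y ≈ -64.7 km.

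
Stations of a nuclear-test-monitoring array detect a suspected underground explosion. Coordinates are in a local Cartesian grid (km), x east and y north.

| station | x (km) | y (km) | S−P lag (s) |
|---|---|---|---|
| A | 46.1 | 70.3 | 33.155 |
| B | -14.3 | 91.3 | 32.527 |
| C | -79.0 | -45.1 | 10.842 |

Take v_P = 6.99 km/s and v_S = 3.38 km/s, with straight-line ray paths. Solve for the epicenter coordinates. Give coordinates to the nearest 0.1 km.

Distance from S−P lag: d = Δt · v_P v_S / (v_P − v_S) = Δt · (6.99·3.38)/(6.99−3.38) ≈ 6.5447·Δt.
So d_A = 216.99, d_B = 212.88, d_C = 70.96 km.
Circle about each station: (x − 46.1)² + (y − 70.3)² = 216.99²; (x + 14.3)² + (y − 91.3)² = 212.88²; (x + 79.0)² + (y + 45.1)² = 70.96².
Subtracting the A equation from the B and C equations removes the quadratic terms:
-120.8 x + 42.0 y = 3239.65
-250.2 x − 230.8 y = 43257.05
Solving the 2×2 system: x ≈ -66.8, y ≈ -115.0 km.

-66.8 km east, -115.0 km north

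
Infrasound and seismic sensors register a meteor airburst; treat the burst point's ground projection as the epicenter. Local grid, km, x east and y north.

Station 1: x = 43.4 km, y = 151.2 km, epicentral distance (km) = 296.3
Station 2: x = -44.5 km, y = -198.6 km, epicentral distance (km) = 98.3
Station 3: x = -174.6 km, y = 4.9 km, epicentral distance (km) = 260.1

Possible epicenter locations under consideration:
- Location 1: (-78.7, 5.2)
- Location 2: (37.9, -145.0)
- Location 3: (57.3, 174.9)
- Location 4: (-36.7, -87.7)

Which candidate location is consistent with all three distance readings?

For each candidate, compare |candidate − station| to the reported distance:
Location 1: residuals Station 1 106.0, Station 2 108.3, Station 3 164.2 → max 164.2 km
Location 2: residuals Station 1 0.0, Station 2 0.0, Station 3 0.0 → max 0.0 km
Location 3: residuals Station 1 268.8, Station 2 288.8, Station 3 27.4 → max 288.8 km
Location 4: residuals Station 1 44.3, Station 2 12.9, Station 3 94.0 → max 94.0 km
Only Location 2 has all residuals ≈ 0.

Location 2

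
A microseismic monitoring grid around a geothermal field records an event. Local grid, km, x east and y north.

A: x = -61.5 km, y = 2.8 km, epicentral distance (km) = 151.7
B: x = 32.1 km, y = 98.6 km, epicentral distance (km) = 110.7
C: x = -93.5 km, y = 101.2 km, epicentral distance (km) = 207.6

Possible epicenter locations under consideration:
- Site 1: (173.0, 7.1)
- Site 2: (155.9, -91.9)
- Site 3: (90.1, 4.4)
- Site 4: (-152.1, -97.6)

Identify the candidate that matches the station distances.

For each candidate, compare |candidate − station| to the reported distance:
Site 1: residuals A 82.8, B 57.3, C 75.0 → max 82.8 km
Site 2: residuals A 85.4, B 116.5, C 107.8 → max 116.5 km
Site 3: residuals A 0.1, B 0.1, C 0.0 → max 0.1 km
Site 4: residuals A 16.5, B 158.4, C 0.3 → max 158.4 km
Only Site 3 has all residuals ≈ 0.

Site 3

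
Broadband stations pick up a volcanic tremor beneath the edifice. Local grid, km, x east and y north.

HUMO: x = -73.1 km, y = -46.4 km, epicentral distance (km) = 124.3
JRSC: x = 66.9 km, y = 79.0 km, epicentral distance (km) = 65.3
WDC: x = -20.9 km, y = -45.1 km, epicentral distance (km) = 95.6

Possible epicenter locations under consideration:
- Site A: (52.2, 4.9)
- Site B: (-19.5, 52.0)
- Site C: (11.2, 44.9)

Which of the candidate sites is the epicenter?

Site C

For each candidate, compare |candidate − station| to the reported distance:
Site A: residuals HUMO 11.1, JRSC 10.2, WDC 7.0 → max 11.1 km
Site B: residuals HUMO 12.2, JRSC 25.2, WDC 1.5 → max 25.2 km
Site C: residuals HUMO 0.0, JRSC 0.0, WDC 0.0 → max 0.0 km
Only Site C has all residuals ≈ 0.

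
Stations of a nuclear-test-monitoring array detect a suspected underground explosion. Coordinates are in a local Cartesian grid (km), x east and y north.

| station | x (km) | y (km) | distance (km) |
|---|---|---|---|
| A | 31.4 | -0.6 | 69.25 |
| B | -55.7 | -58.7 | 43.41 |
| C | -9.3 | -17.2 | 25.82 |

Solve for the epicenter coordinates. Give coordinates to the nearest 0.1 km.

(-34.9, -20.6)

Circle about each station: (x − 31.4)² + (y + 0.6)² = 69.25²; (x + 55.7)² + (y + 58.7)² = 43.41²; (x + 9.3)² + (y + 17.2)² = 25.82².
Subtracting the A equation from the B and C equations removes the quadratic terms:
-174.2 x − 116.2 y = 8472.99
-81.4 x − 33.2 y = 3524.90
Solving the 2×2 system: x ≈ -34.9, y ≈ -20.6 km.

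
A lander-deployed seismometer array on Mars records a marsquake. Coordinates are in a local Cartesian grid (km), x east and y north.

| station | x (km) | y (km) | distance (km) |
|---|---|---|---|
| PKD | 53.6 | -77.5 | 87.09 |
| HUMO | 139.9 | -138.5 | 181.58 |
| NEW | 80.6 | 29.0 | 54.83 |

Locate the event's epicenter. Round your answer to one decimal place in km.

30.6 km east, 6.5 km north

Circle about each station: (x − 53.6)² + (y + 77.5)² = 87.09²; (x − 139.9)² + (y + 138.5)² = 181.58²; (x − 80.6)² + (y − 29.0)² = 54.83².
Subtracting the PKD equation from the HUMO and NEW equations removes the quadratic terms:
172.6 x − 122.0 y = 4488.42
54.0 x + 213.0 y = 3036.49
Solving the 2×2 system: x ≈ 30.6, y ≈ 6.5 km.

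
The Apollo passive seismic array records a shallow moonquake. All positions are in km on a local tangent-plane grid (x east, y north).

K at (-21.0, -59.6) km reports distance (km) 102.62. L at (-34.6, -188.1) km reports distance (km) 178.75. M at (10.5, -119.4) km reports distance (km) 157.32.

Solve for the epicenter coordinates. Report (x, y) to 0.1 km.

(-119.5, -30.8)

Circle about each station: (x + 21.0)² + (y + 59.6)² = 102.62²; (x + 34.6)² + (y + 188.1)² = 178.75²; (x − 10.5)² + (y + 119.4)² = 157.32².
Subtracting pairs of circle equations eliminates x²+y² and gives linear equations (the radical axes):
-27.2 x − 257.0 y = 11164.91
63.0 x − 119.6 y = -3845.27
Solving the 2×2 system: x ≈ -119.5, y ≈ -30.8 km.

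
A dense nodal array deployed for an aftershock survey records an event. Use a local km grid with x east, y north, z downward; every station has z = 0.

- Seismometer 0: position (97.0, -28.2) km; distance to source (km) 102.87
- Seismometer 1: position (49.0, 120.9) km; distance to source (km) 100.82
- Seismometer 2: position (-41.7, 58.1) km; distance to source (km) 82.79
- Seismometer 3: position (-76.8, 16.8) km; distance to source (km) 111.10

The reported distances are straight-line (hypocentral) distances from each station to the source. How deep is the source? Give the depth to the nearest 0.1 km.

41.7 km

Each station gives a sphere (x−x_i)² + (y−y_i)² + z² = d_i² (stations at z=0).
Subtracting the Seismometer 0 sphere from Seismometer 1 and Seismometer 2: z² cancels, leaving linear equations in x and y:
-96.0 x + 298.2 y = 7231.13
-277.4 x + 172.6 y = -1361.69
Solving: x ≈ 25.006, y ≈ 32.299 km (keep extra digits for the depth step; rounded: 25.0, 32.3).
Then from the Seismometer 0 sphere: z² = 102.87² − (x − 97.0)² − (y + 28.2)² with x = 25.006, y = 32.299, so z ≈ 41.701 ≈ 41.7 km.
Check against Seismometer 3 (with the unrounded solution): distance 111.10 ≈ 111.10 km. ✓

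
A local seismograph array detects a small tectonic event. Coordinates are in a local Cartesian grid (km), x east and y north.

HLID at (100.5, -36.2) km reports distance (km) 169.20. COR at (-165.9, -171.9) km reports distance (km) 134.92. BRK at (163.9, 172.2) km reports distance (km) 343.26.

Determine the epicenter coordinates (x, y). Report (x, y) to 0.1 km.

Circle about each station: (x − 100.5)² + (y + 36.2)² = 169.20²; (x + 165.9)² + (y + 171.9)² = 134.92²; (x − 163.9)² + (y − 172.2)² = 343.26².
Subtracting the HLID equation from the COR and BRK equations removes the quadratic terms:
-532.8 x − 271.4 y = 56086.96
126.8 x + 416.8 y = -44093.43
Solving the 2×2 system: x ≈ -60.8, y ≈ -87.3 km.

(-60.8, -87.3)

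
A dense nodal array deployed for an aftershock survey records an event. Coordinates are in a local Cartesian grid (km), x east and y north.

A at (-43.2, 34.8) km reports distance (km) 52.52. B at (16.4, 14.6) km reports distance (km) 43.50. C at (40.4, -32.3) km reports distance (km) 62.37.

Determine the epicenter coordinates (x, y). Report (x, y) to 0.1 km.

(-18.4, -11.5)

Circle about each station: (x + 43.2)² + (y − 34.8)² = 52.52²; (x − 16.4)² + (y − 14.6)² = 43.50²; (x − 40.4)² + (y + 32.3)² = 62.37².
Subtracting pairs of circle equations eliminates x²+y² and gives linear equations (the radical axes):
119.2 x − 40.4 y = -1729.06
167.2 x − 134.2 y = -1533.50
Solving the 2×2 system: x ≈ -18.4, y ≈ -11.5 km.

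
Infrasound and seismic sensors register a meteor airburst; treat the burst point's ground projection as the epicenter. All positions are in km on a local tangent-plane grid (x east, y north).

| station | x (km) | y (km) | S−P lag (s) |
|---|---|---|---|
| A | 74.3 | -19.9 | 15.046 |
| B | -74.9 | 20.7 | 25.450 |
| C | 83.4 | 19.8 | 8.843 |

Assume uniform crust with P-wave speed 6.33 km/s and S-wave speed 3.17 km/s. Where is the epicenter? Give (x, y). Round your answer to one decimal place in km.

Distance from S−P lag: d = Δt · v_P v_S / (v_P − v_S) = Δt · (6.33·3.17)/(6.33−3.17) ≈ 6.3500·Δt.
So d_A = 95.54, d_B = 161.61, d_C = 56.15 km.
Circle about each station: (x − 74.3)² + (y + 19.9)² = 95.54²; (x + 74.9)² + (y − 20.7)² = 161.61²; (x − 83.4)² + (y − 19.8)² = 56.15².
Subtracting pairs of circle equations eliminates x²+y² and gives linear equations (the radical axes):
-298.4 x + 81.2 y = -16867.90
18.2 x + 79.4 y = 7406.17
Solving the 2×2 system: x ≈ 77.1, y ≈ 75.6 km.
Check against A (with the unrounded x, y): √((x − 74.3)²+(y + 19.9)²) = 95.54 ≈ 95.54 km. ✓

77.1 km east, 75.6 km north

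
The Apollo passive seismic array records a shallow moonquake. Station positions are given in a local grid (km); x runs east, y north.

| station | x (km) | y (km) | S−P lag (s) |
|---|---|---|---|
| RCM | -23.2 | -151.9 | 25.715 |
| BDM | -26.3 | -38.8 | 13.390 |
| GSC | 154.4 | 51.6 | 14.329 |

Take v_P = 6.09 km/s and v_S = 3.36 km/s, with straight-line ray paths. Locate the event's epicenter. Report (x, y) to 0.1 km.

Distance from S−P lag: d = Δt · v_P v_S / (v_P − v_S) = Δt · (6.09·3.36)/(6.09−3.36) ≈ 7.4954·Δt.
So d_RCM = 192.74, d_BDM = 100.36, d_GSC = 107.40 km.
Circle about each station: (x + 23.2)² + (y + 151.9)² = 192.74²; (x + 26.3)² + (y + 38.8)² = 100.36²; (x − 154.4)² + (y − 51.6)² = 107.40².
Subtracting the RCM equation from the BDM and GSC equations removes the quadratic terms:
-6.2 x + 226.2 y = 5661.86
355.2 x + 407.0 y = 28504.02
Solving the 2×2 system: x ≈ 50.0, y ≈ 26.4 km.
Check against RCM (with the unrounded x, y): √((x + 23.2)²+(y + 151.9)²) = 192.74 ≈ 192.74 km. ✓

x ≈ 50.0 km, y ≈ 26.4 km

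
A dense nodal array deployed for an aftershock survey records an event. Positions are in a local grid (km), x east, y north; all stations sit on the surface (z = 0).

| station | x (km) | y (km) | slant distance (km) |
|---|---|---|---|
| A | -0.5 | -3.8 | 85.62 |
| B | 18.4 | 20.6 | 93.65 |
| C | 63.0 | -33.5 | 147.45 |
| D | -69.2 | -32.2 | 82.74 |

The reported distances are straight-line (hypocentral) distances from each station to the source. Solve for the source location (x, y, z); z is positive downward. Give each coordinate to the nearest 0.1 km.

Each station gives a sphere (x−x_i)² + (y−y_i)² + z² = d_i² (stations at z=0).
Subtracting the A sphere from B and C: z² cancels, leaving linear equations in x and y:
37.8 x + 48.8 y = -691.31
127.0 x − 59.4 y = -9334.16
Solving: x ≈ -58.815, y ≈ 31.391 km (keep extra digits for the depth step; rounded: -58.8, 31.4).
Then from the A sphere: z² = 85.62² − (x + 0.5)² − (y + 3.8)² with x = -58.815, y = 31.391, so z ≈ 51.882 ≈ 51.9 km.

x ≈ -58.8 km, y ≈ 31.4 km, depth ≈ 51.9 km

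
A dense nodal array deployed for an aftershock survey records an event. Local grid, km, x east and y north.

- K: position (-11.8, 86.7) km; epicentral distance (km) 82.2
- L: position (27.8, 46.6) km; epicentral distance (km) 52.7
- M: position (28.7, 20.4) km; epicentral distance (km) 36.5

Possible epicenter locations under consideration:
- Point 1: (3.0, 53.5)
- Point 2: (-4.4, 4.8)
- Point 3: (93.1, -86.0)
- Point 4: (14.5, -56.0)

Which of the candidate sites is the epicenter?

For each candidate, compare |candidate − station| to the reported distance:
Point 1: residuals K 45.9, L 27.0, M 5.4 → max 45.9 km
Point 2: residuals K 0.0, L 0.1, M 0.1 → max 0.1 km
Point 3: residuals K 119.9, L 95.1, M 87.9 → max 119.9 km
Point 4: residuals K 62.9, L 50.8, M 41.2 → max 62.9 km
Only Point 2 has all residuals ≈ 0.

Point 2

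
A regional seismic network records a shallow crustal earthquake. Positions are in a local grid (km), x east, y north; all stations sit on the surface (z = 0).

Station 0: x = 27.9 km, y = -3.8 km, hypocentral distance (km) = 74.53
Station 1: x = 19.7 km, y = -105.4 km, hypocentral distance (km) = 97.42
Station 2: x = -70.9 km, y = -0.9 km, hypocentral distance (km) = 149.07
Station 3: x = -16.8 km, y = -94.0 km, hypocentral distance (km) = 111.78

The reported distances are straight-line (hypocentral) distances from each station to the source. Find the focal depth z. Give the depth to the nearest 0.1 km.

Each station gives a sphere (x−x_i)² + (y−y_i)² + z² = d_i² (stations at z=0).
Subtracting the Station 0 sphere from Station 1 and Station 2: z² cancels, leaving linear equations in x and y:
-16.4 x − 203.2 y = 6768.46
-197.6 x + 5.8 y = -12432.37
Solving: x ≈ 61.793, y ≈ -38.297 km (keep extra digits for the depth step; rounded: 61.8, -38.3).
Then from the Station 0 sphere: z² = 74.53² − (x − 27.9)² − (y + 3.8)² with x = 61.793, y = -38.297, so z ≈ 56.709 ≈ 56.7 km.
Check against Station 3 (with the unrounded solution): distance 111.78 ≈ 111.78 km. ✓

z ≈ 56.7 km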